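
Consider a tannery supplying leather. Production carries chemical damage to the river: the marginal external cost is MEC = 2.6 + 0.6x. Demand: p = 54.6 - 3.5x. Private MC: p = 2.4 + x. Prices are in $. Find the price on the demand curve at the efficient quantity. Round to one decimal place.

P = $20.6

Social marginal cost = private MC + MEC = 5.0 + 1.6x.
Set SMC = demand: 5.0 + 1.6x = 54.6 - 3.5x → x* = 9.7255.
Consumer price on the demand curve at x*: 54.6 − 3.5×9.7255 = 20.5608.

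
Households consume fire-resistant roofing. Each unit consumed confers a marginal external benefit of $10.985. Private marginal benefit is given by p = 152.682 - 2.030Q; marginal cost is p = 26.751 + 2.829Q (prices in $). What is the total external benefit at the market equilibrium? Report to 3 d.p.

$284.699

Market equilibrium (private): 26.751 + 2.829Q = 152.682 - 2.030Q → Q_m = 25.9171.
Total external benefit = MEB × Q_m = 10.985 × 25.9171 = 284.6993.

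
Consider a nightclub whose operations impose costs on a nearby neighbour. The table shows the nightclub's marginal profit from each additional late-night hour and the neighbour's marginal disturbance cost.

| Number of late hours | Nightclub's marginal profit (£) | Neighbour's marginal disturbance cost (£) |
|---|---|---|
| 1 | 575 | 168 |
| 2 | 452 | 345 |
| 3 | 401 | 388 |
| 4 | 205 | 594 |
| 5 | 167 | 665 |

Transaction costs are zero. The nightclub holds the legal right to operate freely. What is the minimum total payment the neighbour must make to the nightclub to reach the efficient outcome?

Left alone the nightclub would choose level 5 (marginal profit stays positive).
Efficient level: k* = 3 (marginal profit ≥ marginal disturbance cost through 3).
The neighbour must at least cover the nightclub's forgone profit from cutting 5→3: 205 + 167 = 372.

£372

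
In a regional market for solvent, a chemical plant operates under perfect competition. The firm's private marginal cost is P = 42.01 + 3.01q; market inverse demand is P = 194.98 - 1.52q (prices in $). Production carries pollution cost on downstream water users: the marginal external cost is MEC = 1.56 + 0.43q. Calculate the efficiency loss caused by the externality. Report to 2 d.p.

DWL = $26.07

Market equilibrium (private): 42.01 + 3.01q = 194.98 - 1.52q → q_m = 33.7682.
Social marginal cost = private MC + MEC = 43.57 + 3.44q.
Set SMC = demand: 43.57 + 3.44q = 194.98 - 1.52q → q* = 30.5262.
Between q* and q_m the wedge SMC − demand runs linearly from 0 to MEC(q_m), so the loss is a triangle.
DWL = ½ × 3.2420 × 16.0803 = 26.0662.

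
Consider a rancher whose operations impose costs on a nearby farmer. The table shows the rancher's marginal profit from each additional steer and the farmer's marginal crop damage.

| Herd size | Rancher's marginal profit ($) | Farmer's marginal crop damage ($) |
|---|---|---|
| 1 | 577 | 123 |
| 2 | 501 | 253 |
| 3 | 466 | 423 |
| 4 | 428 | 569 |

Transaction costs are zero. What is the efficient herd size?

3

Bargaining reaches the level where marginal profit last exceeds marginal crop damage.
That holds through level 3 (466 ≥ 423) but not at 4 (428 < 569).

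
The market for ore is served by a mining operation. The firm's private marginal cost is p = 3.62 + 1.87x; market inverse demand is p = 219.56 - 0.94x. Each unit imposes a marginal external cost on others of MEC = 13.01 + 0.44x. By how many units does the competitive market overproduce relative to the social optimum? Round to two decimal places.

Market equilibrium (private): 3.62 + 1.87x = 219.56 - 0.94x → x_m = 76.8470.
Social marginal cost = private MC + MEC = 16.63 + 2.31x.
Set SMC = demand: 16.63 + 2.31x = 219.56 - 0.94x → x* = 62.4400.
Gap = |76.8470 − 62.4400| = 14.4070.

14.41 units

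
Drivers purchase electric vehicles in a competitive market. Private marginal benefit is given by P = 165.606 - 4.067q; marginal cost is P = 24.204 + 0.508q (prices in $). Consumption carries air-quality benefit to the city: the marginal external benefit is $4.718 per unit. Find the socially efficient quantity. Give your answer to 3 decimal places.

Social marginal benefit = demand + MEB = 170.324 - 4.067q.
Set SMB = MC: 170.324 - 4.067q = 24.204 + 0.508q → q* = 31.9388.

q* = 31.939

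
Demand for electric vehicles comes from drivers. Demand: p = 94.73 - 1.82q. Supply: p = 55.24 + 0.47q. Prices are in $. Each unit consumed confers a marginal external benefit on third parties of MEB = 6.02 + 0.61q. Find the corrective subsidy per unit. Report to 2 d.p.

Social marginal benefit = demand + MEB = 100.75 - 1.21q.
Set SMB = MC: 100.75 - 1.21q = 55.24 + 0.47q → q* = 27.0893.
The Pigouvian subsidy equals MEB at q*: 6.02 + 0.61×27.0893 = 22.5445.

subsidy = $22.54 per unit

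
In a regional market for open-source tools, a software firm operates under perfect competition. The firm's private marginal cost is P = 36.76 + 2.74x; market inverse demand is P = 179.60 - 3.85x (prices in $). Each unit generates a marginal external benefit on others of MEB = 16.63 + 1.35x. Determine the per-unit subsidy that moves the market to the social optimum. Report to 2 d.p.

subsidy = $57.71 per unit

Social marginal cost = private MC − MEB = 20.13 + 1.39x.
Set SMC = demand: 20.13 + 1.39x = 179.60 - 3.85x → x* = 30.4332.
The Pigouvian subsidy equals MEB at x*: 16.63 + 1.35×30.4332 = 57.7148.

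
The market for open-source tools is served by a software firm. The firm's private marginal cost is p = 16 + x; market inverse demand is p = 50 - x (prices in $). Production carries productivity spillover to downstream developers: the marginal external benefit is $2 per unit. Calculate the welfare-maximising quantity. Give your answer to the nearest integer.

Social marginal cost = private MC − MEB = 14 + x.
Set SMC = demand: 14 + x = 50 - x → x* = 18.0000.

x* = 18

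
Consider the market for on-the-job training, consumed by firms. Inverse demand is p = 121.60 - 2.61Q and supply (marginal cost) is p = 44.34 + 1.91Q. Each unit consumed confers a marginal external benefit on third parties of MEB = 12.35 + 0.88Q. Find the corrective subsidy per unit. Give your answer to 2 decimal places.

Social marginal benefit = demand + MEB = 133.95 - 1.73Q.
Set SMB = MC: 133.95 - 1.73Q = 44.34 + 1.91Q → Q* = 24.6181.
The Pigouvian subsidy equals MEB at Q*: 12.35 + 0.88×24.6181 = 34.0139.

subsidy = 34.01 per unit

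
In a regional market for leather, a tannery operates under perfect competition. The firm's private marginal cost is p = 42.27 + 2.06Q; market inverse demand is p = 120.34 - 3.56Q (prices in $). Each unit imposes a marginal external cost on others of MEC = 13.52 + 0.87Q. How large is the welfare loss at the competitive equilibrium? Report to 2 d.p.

DWL = $50.51

Market equilibrium (private): 42.27 + 2.06Q = 120.34 - 3.56Q → Q_m = 13.8915.
Social marginal cost = private MC + MEC = 55.79 + 2.93Q.
Set SMC = demand: 55.79 + 2.93Q = 120.34 - 3.56Q → Q* = 9.9461.
Height of the DWL triangle at Q_m is SMC(Q_m) − demand(Q_m) = MEC(Q_m) = 25.6056.
DWL = ½ × 3.9454 × 25.6056 = 50.5122.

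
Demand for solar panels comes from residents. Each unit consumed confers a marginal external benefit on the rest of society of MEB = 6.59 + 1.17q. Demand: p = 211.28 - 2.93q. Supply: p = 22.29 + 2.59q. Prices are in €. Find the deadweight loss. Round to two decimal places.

Market equilibrium (private): 22.29 + 2.59q = 211.28 - 2.93q → q_m = 34.2373.
Social marginal benefit = demand + MEB = 217.87 - 1.76q.
Set SMB = MC: 217.87 - 1.76q = 22.29 + 2.59q → q* = 44.9609.
The welfare-loss triangle has base |q_m − q*| and height MEB(q_m) (the vertical gap between SMB and MC is zero at q* and MEB at q_m).
DWL = ½ × 10.7236 × 46.6477 = 250.1156.

DWL = €250.12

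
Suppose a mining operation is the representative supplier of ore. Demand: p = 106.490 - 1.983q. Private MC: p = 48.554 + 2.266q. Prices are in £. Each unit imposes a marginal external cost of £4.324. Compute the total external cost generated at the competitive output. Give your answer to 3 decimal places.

Market equilibrium (private): 48.554 + 2.266q = 106.490 - 1.983q → q_m = 13.6352.
Total external cost = MEC × q_m = 4.324 × 13.6352 = 58.9586.

£58.959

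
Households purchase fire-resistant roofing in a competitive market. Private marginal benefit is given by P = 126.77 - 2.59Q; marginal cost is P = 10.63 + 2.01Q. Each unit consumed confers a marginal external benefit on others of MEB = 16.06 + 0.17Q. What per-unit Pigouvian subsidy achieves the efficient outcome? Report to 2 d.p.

Social marginal benefit = demand + MEB = 142.83 - 2.42Q.
Set SMB = MC: 142.83 - 2.42Q = 10.63 + 2.01Q → Q* = 29.8420.
The Pigouvian subsidy equals MEB at Q*: 16.06 + 0.17×29.8420 = 21.1331.

subsidy = 21.13 per unit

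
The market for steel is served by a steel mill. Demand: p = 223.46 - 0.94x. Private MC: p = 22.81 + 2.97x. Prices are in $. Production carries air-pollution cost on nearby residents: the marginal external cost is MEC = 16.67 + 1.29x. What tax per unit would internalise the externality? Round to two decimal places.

Social marginal cost = private MC + MEC = 39.48 + 4.26x.
Set SMC = demand: 39.48 + 4.26x = 223.46 - 0.94x → x* = 35.3808.
The Pigouvian tax equals MEC at x*: 16.67 + 1.29×35.3808 = 62.3112.

tax = $62.31 per unit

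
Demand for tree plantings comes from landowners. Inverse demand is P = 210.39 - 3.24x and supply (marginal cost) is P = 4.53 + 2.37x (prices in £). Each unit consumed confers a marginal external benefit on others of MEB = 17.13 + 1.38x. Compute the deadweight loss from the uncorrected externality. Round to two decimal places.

Market equilibrium (private): 4.53 + 2.37x = 210.39 - 3.24x → x_m = 36.6952.
Social marginal benefit = demand + MEB = 227.52 - 1.86x.
Set SMB = MC: 227.52 - 1.86x = 4.53 + 2.37x → x* = 52.7163.
The loss is the area between SMB and MC from x* to x_m; with linear curves that's a triangle of height MEB(x_m).
DWL = ½ × 16.0211 × 67.7694 = 542.8702.

DWL = £542.87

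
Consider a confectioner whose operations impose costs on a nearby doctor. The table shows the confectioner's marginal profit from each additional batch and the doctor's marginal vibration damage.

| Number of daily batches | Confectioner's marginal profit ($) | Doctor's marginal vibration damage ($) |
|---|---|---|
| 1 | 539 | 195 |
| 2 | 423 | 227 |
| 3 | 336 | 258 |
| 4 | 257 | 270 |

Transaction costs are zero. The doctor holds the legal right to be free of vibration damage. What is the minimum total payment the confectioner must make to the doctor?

$680

Efficient level: marginal profit ≥ marginal vibration damage through level 3, so k* = 3.
With the doctor holding the right, the confectioner must at least compensate total damage at k*: 195 + 227 + 258 = 680.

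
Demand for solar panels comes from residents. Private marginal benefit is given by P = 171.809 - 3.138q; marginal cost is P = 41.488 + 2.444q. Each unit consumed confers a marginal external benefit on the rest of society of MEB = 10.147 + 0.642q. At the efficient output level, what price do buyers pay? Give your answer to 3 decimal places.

Social marginal benefit = demand + MEB = 181.956 - 2.496q.
Set SMB = MC: 181.956 - 2.496q = 41.488 + 2.444q → q* = 28.4348.
Consumer price on the demand curve at q*: 171.809 − 3.138×28.4348 = 82.5806.

P = 82.581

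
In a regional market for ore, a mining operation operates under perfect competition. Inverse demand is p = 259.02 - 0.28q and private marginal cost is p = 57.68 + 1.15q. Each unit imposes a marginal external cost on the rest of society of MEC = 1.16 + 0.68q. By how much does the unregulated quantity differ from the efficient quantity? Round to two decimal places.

Market equilibrium (private): 57.68 + 1.15q = 259.02 - 0.28q → q_m = 140.7972.
Social marginal cost = private MC + MEC = 58.84 + 1.83q.
Set SMC = demand: 58.84 + 1.83q = 259.02 - 0.28q → q* = 94.8720.
Gap = |140.7972 − 94.8720| = 45.9252.

45.93 units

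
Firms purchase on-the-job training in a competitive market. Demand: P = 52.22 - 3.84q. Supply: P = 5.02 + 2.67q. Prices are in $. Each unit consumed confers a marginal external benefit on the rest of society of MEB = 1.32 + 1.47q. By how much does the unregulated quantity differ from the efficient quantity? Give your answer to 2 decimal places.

Market equilibrium (private): 5.02 + 2.67q = 52.22 - 3.84q → q_m = 7.2504.
Social marginal benefit = demand + MEB = 53.54 - 2.37q.
Set SMB = MC: 53.54 - 2.37q = 5.02 + 2.67q → q* = 9.6270.
Gap = |7.2504 − 9.6270| = 2.3766.

2.38 units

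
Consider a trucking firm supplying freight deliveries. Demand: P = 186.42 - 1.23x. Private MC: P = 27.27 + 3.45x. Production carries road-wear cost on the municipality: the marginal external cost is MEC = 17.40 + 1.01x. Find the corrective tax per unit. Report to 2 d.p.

tax = 42.56 per unit

Social marginal cost = private MC + MEC = 44.67 + 4.46x.
Set SMC = demand: 44.67 + 4.46x = 186.42 - 1.23x → x* = 24.9121.
The Pigouvian tax equals MEC at x*: 17.40 + 1.01×24.9121 = 42.5612.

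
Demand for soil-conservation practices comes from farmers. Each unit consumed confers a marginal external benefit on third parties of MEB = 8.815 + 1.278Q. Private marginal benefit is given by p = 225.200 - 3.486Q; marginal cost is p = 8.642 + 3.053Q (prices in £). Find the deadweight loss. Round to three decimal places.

DWL = £248.552

Market equilibrium (private): 8.642 + 3.053Q = 225.200 - 3.486Q → Q_m = 33.1179.
Social marginal benefit = demand + MEB = 234.015 - 2.208Q.
Set SMB = MC: 234.015 - 2.208Q = 8.642 + 3.053Q → Q* = 42.8384.
The welfare-loss triangle has base |Q_m − Q*| and height MEB(Q_m) (the vertical gap between SMB and MC is zero at Q* and MEB at Q_m).
DWL = ½ × 9.7205 × 51.1397 = 248.5517.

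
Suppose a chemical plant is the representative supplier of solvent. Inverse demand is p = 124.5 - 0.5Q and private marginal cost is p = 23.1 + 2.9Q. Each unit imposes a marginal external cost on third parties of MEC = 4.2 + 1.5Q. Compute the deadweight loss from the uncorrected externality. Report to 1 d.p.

DWL = 244.4

Market equilibrium (private): 23.1 + 2.9Q = 124.5 - 0.5Q → Q_m = 29.8235.
Social marginal cost = private MC + MEC = 27.3 + 4.4Q.
Set SMC = demand: 27.3 + 4.4Q = 124.5 - 0.5Q → Q* = 19.8367.
The welfare-loss triangle has base |Q_m − Q*| and height MEC(Q_m) (the vertical gap between SMC and demand is zero at Q* and MEC at Q_m).
DWL = ½ × 9.9868 × 48.9353 = 244.3535.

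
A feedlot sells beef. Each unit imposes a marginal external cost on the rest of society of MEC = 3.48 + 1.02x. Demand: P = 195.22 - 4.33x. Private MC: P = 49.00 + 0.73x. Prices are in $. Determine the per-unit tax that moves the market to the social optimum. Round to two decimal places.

Social marginal cost = private MC + MEC = 52.48 + 1.75x.
Set SMC = demand: 52.48 + 1.75x = 195.22 - 4.33x → x* = 23.4770.
The Pigouvian tax equals MEC at x*: 3.48 + 1.02×23.4770 = 27.4265.

tax = $27.43 per unit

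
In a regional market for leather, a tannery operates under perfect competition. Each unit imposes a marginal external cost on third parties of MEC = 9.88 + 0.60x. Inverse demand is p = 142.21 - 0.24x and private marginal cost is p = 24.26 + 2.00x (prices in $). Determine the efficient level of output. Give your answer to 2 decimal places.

Social marginal cost = private MC + MEC = 34.14 + 2.60x.
Set SMC = demand: 34.14 + 2.60x = 142.21 - 0.24x → x* = 38.0528.

x* = 38.05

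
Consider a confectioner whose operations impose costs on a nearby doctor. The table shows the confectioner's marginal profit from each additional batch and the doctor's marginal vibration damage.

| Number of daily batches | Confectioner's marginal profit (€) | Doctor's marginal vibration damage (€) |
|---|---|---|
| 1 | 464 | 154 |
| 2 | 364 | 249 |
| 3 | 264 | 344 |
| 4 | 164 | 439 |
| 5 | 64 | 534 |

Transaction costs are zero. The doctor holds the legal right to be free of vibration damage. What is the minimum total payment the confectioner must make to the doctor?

Efficient level: marginal profit ≥ marginal vibration damage through level 2, so k* = 2.
With the doctor holding the right, the confectioner must at least compensate total damage at k*: 154 + 249 = 403.

€403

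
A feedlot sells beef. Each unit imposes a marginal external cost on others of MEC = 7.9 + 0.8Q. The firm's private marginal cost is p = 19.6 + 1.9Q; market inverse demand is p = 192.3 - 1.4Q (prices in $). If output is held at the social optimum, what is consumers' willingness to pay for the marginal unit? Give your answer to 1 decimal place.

P = $136.0

Social marginal cost = private MC + MEC = 27.5 + 2.7Q.
Set SMC = demand: 27.5 + 2.7Q = 192.3 - 1.4Q → Q* = 40.1951.
Consumer price on the demand curve at Q*: 192.3 − 1.4×40.1951 = 136.0269.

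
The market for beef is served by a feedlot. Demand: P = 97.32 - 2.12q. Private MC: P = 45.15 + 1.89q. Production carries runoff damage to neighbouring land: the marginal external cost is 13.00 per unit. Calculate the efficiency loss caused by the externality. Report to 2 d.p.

Market equilibrium (private): 45.15 + 1.89q = 97.32 - 2.12q → q_m = 13.0100.
Social marginal cost = private MC + MEC = 58.15 + 1.89q.
Set SMC = demand: 58.15 + 1.89q = 97.32 - 2.12q → q* = 9.7681.
Height of the DWL triangle at q_m is SMC(q_m) − demand(q_m) = MEC(q_m) = 13.0000.
DWL = ½ × 3.2419 × 13.0000 = 21.0724.

DWL = 21.07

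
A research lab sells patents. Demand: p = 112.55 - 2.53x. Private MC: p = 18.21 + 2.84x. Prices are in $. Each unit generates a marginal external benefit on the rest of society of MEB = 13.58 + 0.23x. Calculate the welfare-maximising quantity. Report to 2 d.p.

Social marginal cost = private MC − MEB = 4.63 + 2.61x.
Set SMC = demand: 4.63 + 2.61x = 112.55 - 2.53x → x* = 20.9961.

x* = 21.00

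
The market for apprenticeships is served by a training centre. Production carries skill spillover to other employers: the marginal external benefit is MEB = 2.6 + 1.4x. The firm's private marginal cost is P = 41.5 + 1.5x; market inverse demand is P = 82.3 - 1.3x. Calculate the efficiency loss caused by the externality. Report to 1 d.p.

DWL = 188.9

Market equilibrium (private): 41.5 + 1.5x = 82.3 - 1.3x → x_m = 14.5714.
Social marginal cost = private MC − MEB = 38.9 + 0.1x.
Set SMC = demand: 38.9 + 0.1x = 82.3 - 1.3x → x* = 31.0000.
Height of the DWL triangle at x_m is demand(x_m) − SMC(x_m) = MEB(x_m) = 23.0000.
DWL = ½ × 16.4286 × 23.0000 = 188.9289.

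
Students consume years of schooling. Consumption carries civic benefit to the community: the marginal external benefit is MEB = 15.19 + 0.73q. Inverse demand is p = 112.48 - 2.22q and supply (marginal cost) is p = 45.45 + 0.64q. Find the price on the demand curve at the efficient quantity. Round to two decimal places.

Social marginal benefit = demand + MEB = 127.67 - 1.49q.
Set SMB = MC: 127.67 - 1.49q = 45.45 + 0.64q → q* = 38.6009.
Consumer price on the demand curve at q*: 112.48 − 2.22×38.6009 = 26.7860.

P = 26.79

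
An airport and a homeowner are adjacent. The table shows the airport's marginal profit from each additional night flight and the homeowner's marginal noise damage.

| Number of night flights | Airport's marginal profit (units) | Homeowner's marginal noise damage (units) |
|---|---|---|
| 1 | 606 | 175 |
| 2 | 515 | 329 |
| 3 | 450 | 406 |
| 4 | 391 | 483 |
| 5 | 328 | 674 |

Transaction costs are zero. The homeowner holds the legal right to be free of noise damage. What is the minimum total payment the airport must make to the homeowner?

910

Efficient level: marginal profit ≥ marginal noise damage through level 3, so k* = 3.
With the homeowner holding the right, the airport must at least compensate total damage at k*: 175 + 329 + 406 = 910.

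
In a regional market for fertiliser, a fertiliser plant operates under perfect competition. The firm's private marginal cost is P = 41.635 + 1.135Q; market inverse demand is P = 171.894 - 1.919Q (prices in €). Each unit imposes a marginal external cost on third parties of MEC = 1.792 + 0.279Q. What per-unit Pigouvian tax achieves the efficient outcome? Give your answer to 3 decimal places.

tax = €12.546 per unit

Social marginal cost = private MC + MEC = 43.427 + 1.414Q.
Set SMC = demand: 43.427 + 1.414Q = 171.894 - 1.919Q → Q* = 38.5440.
The Pigouvian tax equals MEC at Q*: 1.792 + 0.279×38.5440 = 12.5458.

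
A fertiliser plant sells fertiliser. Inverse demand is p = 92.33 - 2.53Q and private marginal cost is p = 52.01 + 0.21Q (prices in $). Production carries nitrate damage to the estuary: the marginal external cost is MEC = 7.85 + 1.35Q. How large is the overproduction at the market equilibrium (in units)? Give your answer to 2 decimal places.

6.78 units

Market equilibrium (private): 52.01 + 0.21Q = 92.33 - 2.53Q → Q_m = 14.7153.
Social marginal cost = private MC + MEC = 59.86 + 1.56Q.
Set SMC = demand: 59.86 + 1.56Q = 92.33 - 2.53Q → Q* = 7.9389.
Gap = |14.7153 − 7.9389| = 6.7764.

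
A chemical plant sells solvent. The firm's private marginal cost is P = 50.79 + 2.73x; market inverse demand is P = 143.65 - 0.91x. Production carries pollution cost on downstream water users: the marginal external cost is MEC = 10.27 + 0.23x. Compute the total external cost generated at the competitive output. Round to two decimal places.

Market equilibrium (private): 50.79 + 2.73x = 143.65 - 0.91x → x_m = 25.5110.
Total external cost = ∫₀^{x_m} (10.27 + 0.23x) dx = 10.27×25.5110 + ½×0.23×25.5110² = 336.8412.

336.84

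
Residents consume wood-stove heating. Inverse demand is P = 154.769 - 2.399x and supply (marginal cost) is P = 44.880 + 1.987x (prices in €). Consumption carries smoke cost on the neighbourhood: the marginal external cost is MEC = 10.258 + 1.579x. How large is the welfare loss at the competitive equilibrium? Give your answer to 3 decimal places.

Market equilibrium (private): 44.880 + 1.987x = 154.769 - 2.399x → x_m = 25.0545.
Social marginal benefit = demand − MEC = 144.511 - 3.978x.
Set SMB = MC: 144.511 - 3.978x = 44.880 + 1.987x → x* = 16.7026.
The welfare-loss triangle has base |x_m − x*| and height MEC(x_m) (the vertical gap between SMB and MC is zero at x* and MEC at x_m).
DWL = ½ × 8.3519 × 49.8190 = 208.0417.

DWL = €208.042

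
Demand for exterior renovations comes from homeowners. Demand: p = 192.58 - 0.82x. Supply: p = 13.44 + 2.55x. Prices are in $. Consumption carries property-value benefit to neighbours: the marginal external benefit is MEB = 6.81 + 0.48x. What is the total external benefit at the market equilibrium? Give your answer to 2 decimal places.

$1040.17

Market equilibrium (private): 13.44 + 2.55x = 192.58 - 0.82x → x_m = 53.1573.
Total external benefit = ∫₀^{x_m} (6.81 + 0.48x) dx = 6.81×53.1573 + ½×0.48×53.1573² = 1040.1689.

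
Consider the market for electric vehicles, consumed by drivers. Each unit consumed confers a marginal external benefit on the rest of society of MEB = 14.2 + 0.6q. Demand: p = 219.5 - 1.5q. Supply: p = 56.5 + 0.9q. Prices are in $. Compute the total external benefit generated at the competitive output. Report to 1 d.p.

$2348.2

Market equilibrium (private): 56.5 + 0.9q = 219.5 - 1.5q → q_m = 67.9167.
Total external benefit = ∫₀^{q_m} (14.2 + 0.6q) dq = 14.2×67.9167 + ½×0.6×67.9167² = 2348.2206.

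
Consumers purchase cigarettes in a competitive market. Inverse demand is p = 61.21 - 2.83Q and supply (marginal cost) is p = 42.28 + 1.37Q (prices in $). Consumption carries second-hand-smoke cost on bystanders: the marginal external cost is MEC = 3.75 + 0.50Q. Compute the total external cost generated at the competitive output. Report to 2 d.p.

$21.98

Market equilibrium (private): 42.28 + 1.37Q = 61.21 - 2.83Q → Q_m = 4.5071.
Total external cost = ∫₀^{Q_m} (3.75 + 0.50Q) dQ = 3.75×4.5071 + ½×0.50×4.5071² = 21.9801.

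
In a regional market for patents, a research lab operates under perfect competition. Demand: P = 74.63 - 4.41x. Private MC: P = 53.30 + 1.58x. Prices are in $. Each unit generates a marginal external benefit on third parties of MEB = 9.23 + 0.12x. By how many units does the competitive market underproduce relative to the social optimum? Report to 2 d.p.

Market equilibrium (private): 53.30 + 1.58x = 74.63 - 4.41x → x_m = 3.5609.
Social marginal cost = private MC − MEB = 44.07 + 1.46x.
Set SMC = demand: 44.07 + 1.46x = 74.63 - 4.41x → x* = 5.2061.
Gap = |3.5609 − 5.2061| = 1.6452.

1.65 units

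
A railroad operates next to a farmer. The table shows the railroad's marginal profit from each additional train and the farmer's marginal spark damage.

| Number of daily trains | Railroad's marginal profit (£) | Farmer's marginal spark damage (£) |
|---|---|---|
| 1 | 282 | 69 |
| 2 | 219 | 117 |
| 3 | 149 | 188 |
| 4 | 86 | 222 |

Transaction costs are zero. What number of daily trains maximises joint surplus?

2

Bargaining reaches the level where marginal profit last exceeds marginal spark damage.
That holds through level 2 (219 ≥ 117) but not at 3 (149 < 188).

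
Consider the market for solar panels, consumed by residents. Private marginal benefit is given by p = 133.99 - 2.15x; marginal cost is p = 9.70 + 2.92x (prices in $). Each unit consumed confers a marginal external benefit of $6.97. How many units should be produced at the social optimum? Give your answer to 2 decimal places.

x* = 25.89

Social marginal benefit = demand + MEB = 140.96 - 2.15x.
Set SMB = MC: 140.96 - 2.15x = 9.70 + 2.92x → x* = 25.8895.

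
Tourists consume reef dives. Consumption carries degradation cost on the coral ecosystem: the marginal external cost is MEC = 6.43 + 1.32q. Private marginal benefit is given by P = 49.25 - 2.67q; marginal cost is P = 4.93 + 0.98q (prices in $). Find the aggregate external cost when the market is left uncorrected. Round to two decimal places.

Market equilibrium (private): 4.93 + 0.98q = 49.25 - 2.67q → q_m = 12.1425.
Total external cost = ∫₀^{q_m} (6.43 + 1.32q) dq = 6.43×12.1425 + ½×1.32×12.1425² = 175.3869.

$175.39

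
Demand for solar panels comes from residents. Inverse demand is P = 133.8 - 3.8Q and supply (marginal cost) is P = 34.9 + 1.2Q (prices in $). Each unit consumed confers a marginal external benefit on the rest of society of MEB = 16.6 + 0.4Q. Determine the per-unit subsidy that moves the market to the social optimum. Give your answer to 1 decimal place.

subsidy = $26.6 per unit

Social marginal benefit = demand + MEB = 150.4 - 3.4Q.
Set SMB = MC: 150.4 - 3.4Q = 34.9 + 1.2Q → Q* = 25.1087.
The Pigouvian subsidy equals MEB at Q*: 16.6 + 0.4×25.1087 = 26.6435.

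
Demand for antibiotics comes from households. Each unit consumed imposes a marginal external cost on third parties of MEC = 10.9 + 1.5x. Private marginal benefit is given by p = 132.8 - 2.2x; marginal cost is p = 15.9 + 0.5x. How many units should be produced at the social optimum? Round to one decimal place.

Social marginal benefit = demand − MEC = 121.9 - 3.7x.
Set SMB = MC: 121.9 - 3.7x = 15.9 + 0.5x → x* = 25.2381.

x* = 25.2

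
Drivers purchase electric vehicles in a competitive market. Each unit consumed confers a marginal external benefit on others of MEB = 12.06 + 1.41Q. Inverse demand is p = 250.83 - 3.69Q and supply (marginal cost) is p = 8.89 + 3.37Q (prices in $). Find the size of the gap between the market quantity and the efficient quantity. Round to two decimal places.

10.69 units

Market equilibrium (private): 8.89 + 3.37Q = 250.83 - 3.69Q → Q_m = 34.2691.
Social marginal benefit = demand + MEB = 262.89 - 2.28Q.
Set SMB = MC: 262.89 - 2.28Q = 8.89 + 3.37Q → Q* = 44.9558.
Gap = |34.2691 − 44.9558| = 10.6867.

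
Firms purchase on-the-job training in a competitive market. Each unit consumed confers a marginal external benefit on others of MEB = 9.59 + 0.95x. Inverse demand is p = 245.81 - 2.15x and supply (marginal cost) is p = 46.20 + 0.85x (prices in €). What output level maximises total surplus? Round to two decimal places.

x* = 102.05

Social marginal benefit = demand + MEB = 255.40 - 1.20x.
Set SMB = MC: 255.40 - 1.20x = 46.20 + 0.85x → x* = 102.0488.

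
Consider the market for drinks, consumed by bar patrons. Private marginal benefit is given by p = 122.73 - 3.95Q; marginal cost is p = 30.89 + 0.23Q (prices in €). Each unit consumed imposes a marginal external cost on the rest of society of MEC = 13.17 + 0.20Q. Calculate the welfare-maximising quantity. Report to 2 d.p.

Social marginal benefit = demand − MEC = 109.56 - 4.15Q.
Set SMB = MC: 109.56 - 4.15Q = 30.89 + 0.23Q → Q* = 17.9612.

Q* = 17.96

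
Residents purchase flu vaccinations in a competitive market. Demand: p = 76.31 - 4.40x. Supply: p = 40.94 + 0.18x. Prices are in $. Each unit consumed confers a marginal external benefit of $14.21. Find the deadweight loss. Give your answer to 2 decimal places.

DWL = $22.04

Market equilibrium (private): 40.94 + 0.18x = 76.31 - 4.40x → x_m = 7.7227.
Social marginal benefit = demand + MEB = 90.52 - 4.40x.
Set SMB = MC: 90.52 - 4.40x = 40.94 + 0.18x → x* = 10.8253.
Height of the DWL triangle at x_m is SMB(x_m) − MC(x_m) = MEB(x_m) = 14.2100.
DWL = ½ × 3.1026 × 14.2100 = 22.0440.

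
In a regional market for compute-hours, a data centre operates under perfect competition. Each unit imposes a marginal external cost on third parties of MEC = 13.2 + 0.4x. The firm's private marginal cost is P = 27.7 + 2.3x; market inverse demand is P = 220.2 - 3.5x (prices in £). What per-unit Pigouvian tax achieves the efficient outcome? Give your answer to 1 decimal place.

tax = £24.8 per unit

Social marginal cost = private MC + MEC = 40.9 + 2.7x.
Set SMC = demand: 40.9 + 2.7x = 220.2 - 3.5x → x* = 28.9194.
The Pigouvian tax equals MEC at x*: 13.2 + 0.4×28.9194 = 24.7678.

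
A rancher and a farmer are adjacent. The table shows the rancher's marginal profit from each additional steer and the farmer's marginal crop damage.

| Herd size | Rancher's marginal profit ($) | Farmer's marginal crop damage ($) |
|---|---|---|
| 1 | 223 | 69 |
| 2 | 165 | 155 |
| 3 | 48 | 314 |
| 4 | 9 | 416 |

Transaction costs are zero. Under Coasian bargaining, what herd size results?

Bargaining reaches the level where marginal profit last exceeds marginal crop damage.
That holds through level 2 (165 ≥ 155) but not at 3 (48 < 314).

2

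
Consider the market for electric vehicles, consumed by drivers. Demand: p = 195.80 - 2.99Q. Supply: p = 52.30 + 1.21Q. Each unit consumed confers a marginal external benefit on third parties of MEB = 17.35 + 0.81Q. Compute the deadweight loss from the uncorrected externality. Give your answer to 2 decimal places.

DWL = 299.00

Market equilibrium (private): 52.30 + 1.21Q = 195.80 - 2.99Q → Q_m = 34.1667.
Social marginal benefit = demand + MEB = 213.15 - 2.18Q.
Set SMB = MC: 213.15 - 2.18Q = 52.30 + 1.21Q → Q* = 47.4484.
The loss is the area between SMB and MC from Q* to Q_m; with linear curves that's a triangle of height MEB(Q_m).
DWL = ½ × 13.2817 × 45.0250 = 299.0043.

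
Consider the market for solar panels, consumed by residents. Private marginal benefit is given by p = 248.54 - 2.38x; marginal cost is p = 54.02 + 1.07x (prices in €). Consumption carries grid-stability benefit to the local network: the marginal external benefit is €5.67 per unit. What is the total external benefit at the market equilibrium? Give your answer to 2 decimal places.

Market equilibrium (private): 54.02 + 1.07x = 248.54 - 2.38x → x_m = 56.3826.
Total external benefit = MEB × x_m = 5.67 × 56.3826 = 319.6893.

€319.69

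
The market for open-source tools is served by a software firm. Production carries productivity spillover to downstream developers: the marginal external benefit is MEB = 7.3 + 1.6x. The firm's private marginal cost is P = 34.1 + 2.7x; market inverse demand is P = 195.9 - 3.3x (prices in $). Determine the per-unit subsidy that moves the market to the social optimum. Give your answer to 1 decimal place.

subsidy = $68.8 per unit

Social marginal cost = private MC − MEB = 26.8 + 1.1x.
Set SMC = demand: 26.8 + 1.1x = 195.9 - 3.3x → x* = 38.4318.
The Pigouvian subsidy equals MEB at x*: 7.3 + 1.6×38.4318 = 68.7909.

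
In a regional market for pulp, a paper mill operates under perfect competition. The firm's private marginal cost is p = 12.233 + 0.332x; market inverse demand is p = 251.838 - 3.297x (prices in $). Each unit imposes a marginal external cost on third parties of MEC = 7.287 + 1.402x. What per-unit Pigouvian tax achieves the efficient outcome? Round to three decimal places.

tax = $72.028 per unit

Social marginal cost = private MC + MEC = 19.520 + 1.734x.
Set SMC = demand: 19.520 + 1.734x = 251.838 - 3.297x → x* = 46.1773.
The Pigouvian tax equals MEC at x*: 7.287 + 1.402×46.1773 = 72.0276.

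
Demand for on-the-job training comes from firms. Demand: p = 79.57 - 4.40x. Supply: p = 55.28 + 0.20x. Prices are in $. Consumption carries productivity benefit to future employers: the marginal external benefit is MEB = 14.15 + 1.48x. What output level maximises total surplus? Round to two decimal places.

x* = 12.32

Social marginal benefit = demand + MEB = 93.72 - 2.92x.
Set SMB = MC: 93.72 - 2.92x = 55.28 + 0.20x → x* = 12.3205.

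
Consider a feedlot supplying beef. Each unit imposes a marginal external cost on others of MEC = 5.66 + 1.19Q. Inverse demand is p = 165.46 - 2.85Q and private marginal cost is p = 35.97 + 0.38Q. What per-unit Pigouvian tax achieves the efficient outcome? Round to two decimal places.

tax = 39.00 per unit

Social marginal cost = private MC + MEC = 41.63 + 1.57Q.
Set SMC = demand: 41.63 + 1.57Q = 165.46 - 2.85Q → Q* = 28.0158.
The Pigouvian tax equals MEC at Q*: 5.66 + 1.19×28.0158 = 38.9988.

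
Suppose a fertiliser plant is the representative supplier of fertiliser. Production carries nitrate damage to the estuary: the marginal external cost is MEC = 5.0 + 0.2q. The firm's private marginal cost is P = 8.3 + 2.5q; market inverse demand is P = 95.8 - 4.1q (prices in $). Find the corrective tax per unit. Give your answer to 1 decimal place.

tax = $7.4 per unit

Social marginal cost = private MC + MEC = 13.3 + 2.7q.
Set SMC = demand: 13.3 + 2.7q = 95.8 - 4.1q → q* = 12.1324.
The Pigouvian tax equals MEC at q*: 5.0 + 0.2×12.1324 = 7.4265.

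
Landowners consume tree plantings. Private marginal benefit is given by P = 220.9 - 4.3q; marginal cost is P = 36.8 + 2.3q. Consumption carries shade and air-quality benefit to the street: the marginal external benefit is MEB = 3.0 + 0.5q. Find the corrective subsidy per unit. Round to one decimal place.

subsidy = 18.3 per unit

Social marginal benefit = demand + MEB = 223.9 - 3.8q.
Set SMB = MC: 223.9 - 3.8q = 36.8 + 2.3q → q* = 30.6721.
The Pigouvian subsidy equals MEB at q*: 3.0 + 0.5×30.6721 = 18.3361.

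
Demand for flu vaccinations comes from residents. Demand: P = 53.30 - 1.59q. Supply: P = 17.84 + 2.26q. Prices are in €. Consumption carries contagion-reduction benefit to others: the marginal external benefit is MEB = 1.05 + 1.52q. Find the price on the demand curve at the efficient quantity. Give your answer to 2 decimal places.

P = €28.39

Social marginal benefit = demand + MEB = 54.35 - 0.07q.
Set SMB = MC: 54.35 - 0.07q = 17.84 + 2.26q → q* = 15.6695.
Consumer price on the demand curve at q*: 53.30 − 1.59×15.6695 = 28.3855.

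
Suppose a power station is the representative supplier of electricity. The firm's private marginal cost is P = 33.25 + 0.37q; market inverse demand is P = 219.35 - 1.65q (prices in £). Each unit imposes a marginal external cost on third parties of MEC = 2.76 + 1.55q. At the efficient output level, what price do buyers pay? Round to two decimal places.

P = £134.61

Social marginal cost = private MC + MEC = 36.01 + 1.92q.
Set SMC = demand: 36.01 + 1.92q = 219.35 - 1.65q → q* = 51.3557.
Consumer price on the demand curve at q*: 219.35 − 1.65×51.3557 = 134.6131.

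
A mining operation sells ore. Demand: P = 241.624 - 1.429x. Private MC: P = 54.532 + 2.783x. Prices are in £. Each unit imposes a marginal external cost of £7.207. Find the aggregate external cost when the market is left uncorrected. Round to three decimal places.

£320.126

Market equilibrium (private): 54.532 + 2.783x = 241.624 - 1.429x → x_m = 44.4188.
Total external cost = MEC × x_m = 7.207 × 44.4188 = 320.1263.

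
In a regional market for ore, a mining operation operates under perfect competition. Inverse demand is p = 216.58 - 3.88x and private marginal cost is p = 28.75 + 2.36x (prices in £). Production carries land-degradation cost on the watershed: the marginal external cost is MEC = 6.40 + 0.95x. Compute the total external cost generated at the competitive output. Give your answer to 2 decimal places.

Market equilibrium (private): 28.75 + 2.36x = 216.58 - 3.88x → x_m = 30.1010.
Total external cost = ∫₀^{x_m} (6.40 + 0.95x) dx = 6.40×30.1010 + ½×0.95×30.1010² = 623.0297.

£623.03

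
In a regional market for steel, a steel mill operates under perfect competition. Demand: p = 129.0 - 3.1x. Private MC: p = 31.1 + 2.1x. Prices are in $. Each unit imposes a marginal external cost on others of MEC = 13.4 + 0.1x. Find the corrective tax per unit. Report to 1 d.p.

Social marginal cost = private MC + MEC = 44.5 + 2.2x.
Set SMC = demand: 44.5 + 2.2x = 129.0 - 3.1x → x* = 15.9434.
The Pigouvian tax equals MEC at x*: 13.4 + 0.1×15.9434 = 14.9943.

tax = $15.0 per unit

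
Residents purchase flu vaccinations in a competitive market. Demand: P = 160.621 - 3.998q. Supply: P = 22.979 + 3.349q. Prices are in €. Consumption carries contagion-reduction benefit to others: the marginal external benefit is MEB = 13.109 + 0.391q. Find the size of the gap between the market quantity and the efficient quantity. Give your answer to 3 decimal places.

2.938 units

Market equilibrium (private): 22.979 + 3.349q = 160.621 - 3.998q → q_m = 18.7344.
Social marginal benefit = demand + MEB = 173.730 - 3.607q.
Set SMB = MC: 173.730 - 3.607q = 22.979 + 3.349q → q* = 21.6721.
Gap = |18.7344 − 21.6721| = 2.9377.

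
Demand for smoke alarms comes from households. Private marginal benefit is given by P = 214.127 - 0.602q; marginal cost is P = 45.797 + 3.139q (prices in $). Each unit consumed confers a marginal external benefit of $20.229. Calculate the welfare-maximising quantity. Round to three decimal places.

Social marginal benefit = demand + MEB = 234.356 - 0.602q.
Set SMB = MC: 234.356 - 0.602q = 45.797 + 3.139q → q* = 50.4034.

q* = 50.403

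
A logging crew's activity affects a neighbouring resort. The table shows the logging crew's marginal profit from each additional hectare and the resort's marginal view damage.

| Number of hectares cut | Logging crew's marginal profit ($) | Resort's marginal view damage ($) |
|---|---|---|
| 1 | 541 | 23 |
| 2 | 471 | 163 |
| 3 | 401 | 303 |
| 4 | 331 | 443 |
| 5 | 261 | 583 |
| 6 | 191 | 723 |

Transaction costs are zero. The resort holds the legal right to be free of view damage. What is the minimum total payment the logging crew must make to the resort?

Efficient level: marginal profit ≥ marginal view damage through level 3, so k* = 3.
With the resort holding the right, the logging crew must at least compensate total damage at k*: 23 + 163 + 303 = 489.

$489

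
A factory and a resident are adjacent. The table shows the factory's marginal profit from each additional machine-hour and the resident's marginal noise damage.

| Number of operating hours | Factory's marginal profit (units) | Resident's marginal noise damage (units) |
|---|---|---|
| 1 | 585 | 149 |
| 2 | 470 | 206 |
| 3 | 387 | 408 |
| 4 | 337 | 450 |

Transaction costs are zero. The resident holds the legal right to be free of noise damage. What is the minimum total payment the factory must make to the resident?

Efficient level: marginal profit ≥ marginal noise damage through level 2, so k* = 2.
With the resident holding the right, the factory must at least compensate total damage at k*: 149 + 206 = 355.

355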